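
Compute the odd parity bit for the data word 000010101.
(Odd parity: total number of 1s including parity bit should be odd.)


Number of 1s in data: 3
Parity bit: 0

0


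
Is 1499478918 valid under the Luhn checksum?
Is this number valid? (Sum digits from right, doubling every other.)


Luhn sum = 65
65 mod 10 = 5

Invalid (Luhn sum mod 10 = 5)


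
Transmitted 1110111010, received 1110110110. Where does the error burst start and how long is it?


XOR: 0000001100

Burst at position 6, length 2


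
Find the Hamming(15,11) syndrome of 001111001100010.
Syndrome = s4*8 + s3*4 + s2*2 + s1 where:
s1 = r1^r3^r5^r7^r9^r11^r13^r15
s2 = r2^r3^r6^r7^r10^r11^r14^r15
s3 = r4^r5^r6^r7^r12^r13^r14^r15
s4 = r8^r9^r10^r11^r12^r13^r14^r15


s1=1, s2=0, s3=0, s4=1

Syndrome = 9 (error at position 9)


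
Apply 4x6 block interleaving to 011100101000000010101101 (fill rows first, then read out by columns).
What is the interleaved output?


Matrix:
  011100
  101000
  000010
  101101
Read columns: 010110001101100100100001

010110001101100100100001


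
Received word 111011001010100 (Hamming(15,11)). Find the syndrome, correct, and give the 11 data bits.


Syndrome = 12: error at position 12

Data: 11101011100 (corrected bit 12)


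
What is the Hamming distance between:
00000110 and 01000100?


XOR: 01000010
Count of 1s: 2

2


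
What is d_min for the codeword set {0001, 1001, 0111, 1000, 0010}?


Comparing all pairs, minimum distance: 1
Can detect 0 errors, correct 0 errors

1


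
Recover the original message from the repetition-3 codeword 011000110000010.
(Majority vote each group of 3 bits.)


Groups: 011, 000, 110, 000, 010
Majority votes: 10100

10100


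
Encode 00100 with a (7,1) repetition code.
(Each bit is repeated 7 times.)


Each bit -> 7 copies

00000000000000111111100000000000000


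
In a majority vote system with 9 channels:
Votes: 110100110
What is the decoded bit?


Ones: 5 out of 9
Threshold: 5

1 (5/9 voted 1)


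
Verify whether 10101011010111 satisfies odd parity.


Number of 1s: 9

Yes, parity is correct (9 ones)


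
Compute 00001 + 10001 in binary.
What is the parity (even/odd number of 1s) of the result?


00001 = 1
10001 = 17
Sum = 18 = 10010
1s count = 2

even parity (2 ones in 10010)


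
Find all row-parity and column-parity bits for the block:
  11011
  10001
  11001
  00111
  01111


Row parities: 00110
Column parities: 11011

Row P: 00110, Col P: 11011, Corner: 0


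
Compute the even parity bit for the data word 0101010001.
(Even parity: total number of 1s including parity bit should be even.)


Number of 1s in data: 4
Parity bit: 0

0


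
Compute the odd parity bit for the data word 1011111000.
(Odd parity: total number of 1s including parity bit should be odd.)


Number of 1s in data: 6
Parity bit: 1

1


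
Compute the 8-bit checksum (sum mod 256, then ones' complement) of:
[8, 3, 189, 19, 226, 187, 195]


Sum = 827 mod 256 = 59
Complement = 196

196


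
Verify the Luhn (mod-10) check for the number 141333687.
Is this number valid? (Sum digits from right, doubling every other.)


Luhn sum = 45
45 mod 10 = 5

Invalid (Luhn sum mod 10 = 5)


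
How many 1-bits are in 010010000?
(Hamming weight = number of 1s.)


Counting 1s in 010010000

2


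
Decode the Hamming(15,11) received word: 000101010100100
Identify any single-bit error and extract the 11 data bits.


Syndrome = 13: error at position 13

Data: 00100100000 (corrected bit 13)


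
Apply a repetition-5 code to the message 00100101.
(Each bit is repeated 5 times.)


Each bit -> 5 copies

0000000000111110000000000111110000011111


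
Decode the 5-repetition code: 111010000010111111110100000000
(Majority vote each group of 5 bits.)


Groups: 11101, 00000, 10111, 11111, 01000, 00000
Majority votes: 101100

101100


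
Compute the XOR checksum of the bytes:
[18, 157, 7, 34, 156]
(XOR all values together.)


XOR chain: 18 ^ 157 ^ 7 ^ 34 ^ 156 = 54

54


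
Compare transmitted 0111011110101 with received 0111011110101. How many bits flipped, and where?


XOR: 0000000000000

0 errors (received matches sent)


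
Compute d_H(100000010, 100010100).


XOR: 000010110
Count of 1s: 3

3


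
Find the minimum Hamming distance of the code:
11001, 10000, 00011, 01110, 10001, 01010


Comparing all pairs, minimum distance: 1
Can detect 0 errors, correct 0 errors

1


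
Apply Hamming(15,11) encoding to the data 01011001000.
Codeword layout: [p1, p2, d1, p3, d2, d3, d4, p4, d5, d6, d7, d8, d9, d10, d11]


Parity bits: p1=1, p2=1, p3=1, p4=0

110110101001000


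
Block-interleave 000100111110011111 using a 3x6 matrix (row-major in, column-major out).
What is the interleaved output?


Matrix:
  000100
  111110
  011111
Read columns: 010011011111011001

010011011111011001


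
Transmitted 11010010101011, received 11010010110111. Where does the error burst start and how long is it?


XOR: 00000000011100

Burst at position 9, length 3


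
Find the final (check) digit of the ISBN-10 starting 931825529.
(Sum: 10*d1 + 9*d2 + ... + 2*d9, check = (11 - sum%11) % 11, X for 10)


Weighted sum: 262
262 mod 11 = 9

Check digit: 2


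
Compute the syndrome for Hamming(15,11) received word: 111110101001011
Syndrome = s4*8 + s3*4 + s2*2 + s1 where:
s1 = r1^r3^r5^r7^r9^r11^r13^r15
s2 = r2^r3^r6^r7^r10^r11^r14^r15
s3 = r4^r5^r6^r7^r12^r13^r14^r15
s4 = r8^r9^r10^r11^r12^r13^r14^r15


s1=0, s2=1, s3=0, s4=0

Syndrome = 2 (error at position 2)


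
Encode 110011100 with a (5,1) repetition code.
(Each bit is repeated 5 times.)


Each bit -> 5 copies

111111111100000000001111111111111110000000000


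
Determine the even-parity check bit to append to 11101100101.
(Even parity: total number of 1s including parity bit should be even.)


Number of 1s in data: 7
Parity bit: 1

1


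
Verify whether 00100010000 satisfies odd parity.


Number of 1s: 2

No, parity error (2 ones)


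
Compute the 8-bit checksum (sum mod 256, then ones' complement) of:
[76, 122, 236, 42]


Sum = 476 mod 256 = 220
Complement = 35

35


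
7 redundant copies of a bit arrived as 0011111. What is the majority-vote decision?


Ones: 5 out of 7
Threshold: 4

1 (5/7 voted 1)


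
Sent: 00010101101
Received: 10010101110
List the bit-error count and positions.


XOR: 10000000011

3 error(s) at position(s): 0, 9, 10


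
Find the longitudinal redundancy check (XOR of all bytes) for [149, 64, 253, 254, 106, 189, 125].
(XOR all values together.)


XOR chain: 149 ^ 64 ^ 253 ^ 254 ^ 106 ^ 189 ^ 125 = 124

124


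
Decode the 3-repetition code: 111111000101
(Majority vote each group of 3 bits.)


Groups: 111, 111, 000, 101
Majority votes: 1101

1101


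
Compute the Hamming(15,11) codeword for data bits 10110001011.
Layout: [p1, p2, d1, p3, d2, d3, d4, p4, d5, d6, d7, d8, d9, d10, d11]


Parity bits: p1=1, p2=1, p3=1, p4=1

111101110001011


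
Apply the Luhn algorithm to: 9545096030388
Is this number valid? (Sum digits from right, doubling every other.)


Luhn sum = 51
51 mod 10 = 1

Invalid (Luhn sum mod 10 = 1)


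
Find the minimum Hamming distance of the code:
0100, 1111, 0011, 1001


Comparing all pairs, minimum distance: 2
Can detect 1 errors, correct 0 errors

2


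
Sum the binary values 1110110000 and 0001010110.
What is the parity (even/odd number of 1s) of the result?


1110110000 = 944
0001010110 = 86
Sum = 1030 = 10000000110
1s count = 3

odd parity (3 ones in 10000000110)


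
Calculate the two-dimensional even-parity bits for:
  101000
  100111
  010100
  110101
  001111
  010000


Row parities: 000001
Column parities: 110001

Row P: 000001, Col P: 110001, Corner: 1


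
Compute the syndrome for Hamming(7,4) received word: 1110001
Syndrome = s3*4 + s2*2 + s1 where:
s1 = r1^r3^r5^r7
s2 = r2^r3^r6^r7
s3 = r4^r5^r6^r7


s1=1, s2=1, s3=1

Syndrome = 7 (error at position 7)


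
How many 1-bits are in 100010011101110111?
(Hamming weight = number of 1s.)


Counting 1s in 100010011101110111

11


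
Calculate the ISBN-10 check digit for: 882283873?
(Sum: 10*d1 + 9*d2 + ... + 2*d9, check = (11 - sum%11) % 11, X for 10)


Weighted sum: 304
304 mod 11 = 7

Check digit: 4


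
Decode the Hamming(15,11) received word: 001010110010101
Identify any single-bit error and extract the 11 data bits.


Syndrome = 0: no error detected

Data: 11010010101 (no errors)


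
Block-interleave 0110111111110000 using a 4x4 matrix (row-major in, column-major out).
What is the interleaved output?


Matrix:
  0110
  1111
  1111
  0000
Read columns: 0110111011100110

0110111011100110


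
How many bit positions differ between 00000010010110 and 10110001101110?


XOR: 10110011111000
Count of 1s: 8

8


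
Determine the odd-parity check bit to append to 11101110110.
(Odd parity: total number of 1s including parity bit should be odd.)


Number of 1s in data: 8
Parity bit: 1

1


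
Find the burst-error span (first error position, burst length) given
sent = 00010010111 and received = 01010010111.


XOR: 01000000000

Burst at position 1, length 1


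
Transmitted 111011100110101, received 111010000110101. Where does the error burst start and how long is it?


XOR: 000001100000000

Burst at position 5, length 2


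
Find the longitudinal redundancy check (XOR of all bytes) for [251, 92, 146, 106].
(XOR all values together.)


XOR chain: 251 ^ 92 ^ 146 ^ 106 = 95

95


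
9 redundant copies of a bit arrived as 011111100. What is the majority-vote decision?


Ones: 6 out of 9
Threshold: 5

1 (6/9 voted 1)


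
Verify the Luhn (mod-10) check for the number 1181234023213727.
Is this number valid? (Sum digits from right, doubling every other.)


Luhn sum = 62
62 mod 10 = 2

Invalid (Luhn sum mod 10 = 2)


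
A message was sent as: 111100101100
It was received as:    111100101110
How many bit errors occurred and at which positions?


XOR: 000000000010

1 error(s) at position(s): 10


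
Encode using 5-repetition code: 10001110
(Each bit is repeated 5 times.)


Each bit -> 5 copies

1111100000000000000011111111111111100000


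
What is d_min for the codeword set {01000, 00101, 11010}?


Comparing all pairs, minimum distance: 2
Can detect 1 errors, correct 0 errors

2


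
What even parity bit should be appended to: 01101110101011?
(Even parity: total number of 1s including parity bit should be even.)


Number of 1s in data: 9
Parity bit: 1

1


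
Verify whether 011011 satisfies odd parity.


Number of 1s: 4

No, parity error (4 ones)


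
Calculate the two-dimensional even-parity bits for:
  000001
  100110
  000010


Row parities: 111
Column parities: 100101

Row P: 111, Col P: 100101, Corner: 1


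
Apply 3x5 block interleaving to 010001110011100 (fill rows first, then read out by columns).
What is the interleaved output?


Matrix:
  01000
  11100
  11100
Read columns: 011111011000000

011111011000000


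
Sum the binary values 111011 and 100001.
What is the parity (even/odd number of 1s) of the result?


111011 = 59
100001 = 33
Sum = 92 = 1011100
1s count = 4

even parity (4 ones in 1011100)


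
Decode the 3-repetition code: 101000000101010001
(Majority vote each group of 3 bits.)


Groups: 101, 000, 000, 101, 010, 001
Majority votes: 100100

100100


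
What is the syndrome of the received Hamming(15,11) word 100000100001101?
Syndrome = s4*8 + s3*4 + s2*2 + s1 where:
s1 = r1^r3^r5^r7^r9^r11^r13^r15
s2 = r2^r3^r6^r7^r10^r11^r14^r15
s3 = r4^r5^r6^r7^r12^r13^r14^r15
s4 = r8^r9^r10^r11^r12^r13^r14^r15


s1=0, s2=0, s3=0, s4=1

Syndrome = 8 (error at position 8)


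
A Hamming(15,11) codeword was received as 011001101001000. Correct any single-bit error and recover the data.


Syndrome = 5: error at position 5

Data: 11111001000 (corrected bit 5)


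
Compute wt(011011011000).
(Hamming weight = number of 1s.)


Counting 1s in 011011011000

6


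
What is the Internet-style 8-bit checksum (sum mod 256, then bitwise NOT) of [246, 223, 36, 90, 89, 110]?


Sum = 794 mod 256 = 26
Complement = 229

229


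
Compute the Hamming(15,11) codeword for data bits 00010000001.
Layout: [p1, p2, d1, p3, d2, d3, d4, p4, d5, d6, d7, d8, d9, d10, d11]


Parity bits: p1=0, p2=0, p3=0, p4=1

000000110000001


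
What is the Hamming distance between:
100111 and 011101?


XOR: 111010
Count of 1s: 4

4


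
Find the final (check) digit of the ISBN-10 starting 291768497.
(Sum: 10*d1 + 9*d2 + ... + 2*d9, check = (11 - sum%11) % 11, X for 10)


Weighted sum: 291
291 mod 11 = 5

Check digit: 6


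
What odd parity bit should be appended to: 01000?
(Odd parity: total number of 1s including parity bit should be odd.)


Number of 1s in data: 1
Parity bit: 0

0


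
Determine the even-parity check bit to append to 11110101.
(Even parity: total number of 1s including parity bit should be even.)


Number of 1s in data: 6
Parity bit: 0

0


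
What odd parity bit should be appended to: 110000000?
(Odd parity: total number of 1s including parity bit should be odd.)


Number of 1s in data: 2
Parity bit: 1

1


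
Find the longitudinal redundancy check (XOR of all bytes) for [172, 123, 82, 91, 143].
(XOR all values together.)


XOR chain: 172 ^ 123 ^ 82 ^ 91 ^ 143 = 81

81


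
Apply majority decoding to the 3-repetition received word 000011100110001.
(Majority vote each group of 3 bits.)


Groups: 000, 011, 100, 110, 001
Majority votes: 01010

01010


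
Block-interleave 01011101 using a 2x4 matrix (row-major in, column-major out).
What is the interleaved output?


Matrix:
  0101
  1101
Read columns: 01110011

01110011


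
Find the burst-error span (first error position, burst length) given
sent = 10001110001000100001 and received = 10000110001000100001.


XOR: 00001000000000000000

Burst at position 4, length 1


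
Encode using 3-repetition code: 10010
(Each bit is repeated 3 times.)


Each bit -> 3 copies

111000000111000


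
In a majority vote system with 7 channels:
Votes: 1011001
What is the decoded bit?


Ones: 4 out of 7
Threshold: 4

1 (4/7 voted 1)


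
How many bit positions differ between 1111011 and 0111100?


XOR: 1000111
Count of 1s: 4

4


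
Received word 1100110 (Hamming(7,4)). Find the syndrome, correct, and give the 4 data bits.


Syndrome = 0: no error detected

Data: 0110 (no errors)


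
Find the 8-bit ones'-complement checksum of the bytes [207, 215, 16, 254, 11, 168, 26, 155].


Sum = 1052 mod 256 = 28
Complement = 227

227


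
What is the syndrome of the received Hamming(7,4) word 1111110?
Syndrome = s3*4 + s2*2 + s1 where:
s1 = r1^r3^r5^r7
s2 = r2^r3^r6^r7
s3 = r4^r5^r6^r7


s1=1, s2=1, s3=1

Syndrome = 7 (error at position 7)


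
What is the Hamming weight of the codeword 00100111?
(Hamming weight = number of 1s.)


Counting 1s in 00100111

4


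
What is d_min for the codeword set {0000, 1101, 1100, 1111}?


Comparing all pairs, minimum distance: 1
Can detect 0 errors, correct 0 errors

1


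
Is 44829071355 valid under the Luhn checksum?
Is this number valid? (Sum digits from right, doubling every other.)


Luhn sum = 51
51 mod 10 = 1

Invalid (Luhn sum mod 10 = 1)


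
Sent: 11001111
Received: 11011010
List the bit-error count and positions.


XOR: 00010101

3 error(s) at position(s): 3, 5, 7


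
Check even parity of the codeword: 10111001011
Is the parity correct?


Number of 1s: 7

No, parity error (7 ones)


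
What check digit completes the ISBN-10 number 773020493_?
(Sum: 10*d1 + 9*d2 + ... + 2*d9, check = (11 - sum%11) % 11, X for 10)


Weighted sum: 218
218 mod 11 = 9

Check digit: 2


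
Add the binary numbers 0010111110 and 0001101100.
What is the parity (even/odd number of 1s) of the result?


0010111110 = 190
0001101100 = 108
Sum = 298 = 100101010
1s count = 4

even parity (4 ones in 100101010)


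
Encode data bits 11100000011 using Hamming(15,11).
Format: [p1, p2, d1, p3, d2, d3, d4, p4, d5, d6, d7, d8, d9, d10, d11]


Parity bits: p1=1, p2=0, p3=0, p4=0

101011000000011


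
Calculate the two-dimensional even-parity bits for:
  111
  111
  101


Row parities: 110
Column parities: 101

Row P: 110, Col P: 101, Corner: 0


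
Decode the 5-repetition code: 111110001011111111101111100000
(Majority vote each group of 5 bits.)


Groups: 11111, 00010, 11111, 11110, 11111, 00000
Majority votes: 101110

101110


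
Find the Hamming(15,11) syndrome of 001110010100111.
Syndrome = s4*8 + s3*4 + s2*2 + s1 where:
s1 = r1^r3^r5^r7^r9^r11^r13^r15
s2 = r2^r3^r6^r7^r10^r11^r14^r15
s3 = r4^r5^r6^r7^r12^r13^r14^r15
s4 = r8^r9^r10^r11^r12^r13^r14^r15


s1=0, s2=0, s3=1, s4=1

Syndrome = 12 (error at position 12)


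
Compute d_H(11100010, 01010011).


XOR: 10110001
Count of 1s: 4

4


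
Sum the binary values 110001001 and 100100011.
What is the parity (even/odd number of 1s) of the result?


110001001 = 393
100100011 = 291
Sum = 684 = 1010101100
1s count = 5

odd parity (5 ones in 1010101100)


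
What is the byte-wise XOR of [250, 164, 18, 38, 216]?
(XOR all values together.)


XOR chain: 250 ^ 164 ^ 18 ^ 38 ^ 216 = 178

178


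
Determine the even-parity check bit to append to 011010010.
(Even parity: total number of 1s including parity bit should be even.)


Number of 1s in data: 4
Parity bit: 0

0


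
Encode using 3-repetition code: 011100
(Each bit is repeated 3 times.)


Each bit -> 3 copies

000111111111000000


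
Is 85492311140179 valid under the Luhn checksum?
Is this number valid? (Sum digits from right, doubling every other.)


Luhn sum = 60
60 mod 10 = 0

Valid (Luhn sum mod 10 = 0)


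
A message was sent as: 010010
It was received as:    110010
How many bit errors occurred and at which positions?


XOR: 100000

1 error(s) at position(s): 0


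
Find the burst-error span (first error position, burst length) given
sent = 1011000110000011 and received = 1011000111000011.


XOR: 0000000001000000

Burst at position 9, length 1


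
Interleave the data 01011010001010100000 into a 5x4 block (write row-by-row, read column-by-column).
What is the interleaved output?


Matrix:
  0101
  1010
  0010
  1010
  0000
Read columns: 01010100000111010000

01010100000111010000


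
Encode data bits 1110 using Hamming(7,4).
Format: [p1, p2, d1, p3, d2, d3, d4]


Parity bits: p1=0, p2=0, p3=0

0010110


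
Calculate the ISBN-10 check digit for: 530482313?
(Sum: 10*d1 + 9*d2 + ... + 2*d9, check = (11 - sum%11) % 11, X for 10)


Weighted sum: 184
184 mod 11 = 8

Check digit: 3


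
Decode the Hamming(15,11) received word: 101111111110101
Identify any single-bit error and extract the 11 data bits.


Syndrome = 0: no error detected

Data: 11111110101 (no errors)


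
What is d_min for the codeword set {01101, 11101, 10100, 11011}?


Comparing all pairs, minimum distance: 1
Can detect 0 errors, correct 0 errors

1


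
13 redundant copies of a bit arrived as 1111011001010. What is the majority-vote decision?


Ones: 8 out of 13
Threshold: 7

1 (8/13 voted 1)


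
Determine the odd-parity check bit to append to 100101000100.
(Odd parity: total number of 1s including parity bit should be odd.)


Number of 1s in data: 4
Parity bit: 1

1


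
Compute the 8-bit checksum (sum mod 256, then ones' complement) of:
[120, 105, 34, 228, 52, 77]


Sum = 616 mod 256 = 104
Complement = 151

151


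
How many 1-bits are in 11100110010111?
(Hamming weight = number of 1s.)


Counting 1s in 11100110010111

9


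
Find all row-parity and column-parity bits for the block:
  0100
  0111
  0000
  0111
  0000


Row parities: 11010
Column parities: 0100

Row P: 11010, Col P: 0100, Corner: 1


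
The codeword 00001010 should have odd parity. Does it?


Number of 1s: 2

No, parity error (2 ones)


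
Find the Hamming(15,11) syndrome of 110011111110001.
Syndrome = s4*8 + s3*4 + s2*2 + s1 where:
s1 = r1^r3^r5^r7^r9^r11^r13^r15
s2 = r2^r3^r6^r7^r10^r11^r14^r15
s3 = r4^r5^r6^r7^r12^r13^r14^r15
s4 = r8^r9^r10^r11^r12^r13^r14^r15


s1=0, s2=0, s3=0, s4=1

Syndrome = 8 (error at position 8)


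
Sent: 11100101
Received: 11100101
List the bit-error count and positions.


XOR: 00000000

0 errors (received matches sent)


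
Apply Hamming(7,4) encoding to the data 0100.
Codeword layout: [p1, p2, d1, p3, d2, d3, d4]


Parity bits: p1=1, p2=0, p3=1

1001100


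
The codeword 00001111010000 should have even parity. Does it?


Number of 1s: 5

No, parity error (5 ones)


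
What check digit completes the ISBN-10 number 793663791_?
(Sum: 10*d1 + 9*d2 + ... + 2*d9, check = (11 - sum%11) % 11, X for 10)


Weighted sum: 325
325 mod 11 = 6

Check digit: 5


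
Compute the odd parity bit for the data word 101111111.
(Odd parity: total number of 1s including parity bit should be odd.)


Number of 1s in data: 8
Parity bit: 1

1


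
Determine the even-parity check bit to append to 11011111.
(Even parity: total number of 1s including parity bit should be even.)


Number of 1s in data: 7
Parity bit: 1

1


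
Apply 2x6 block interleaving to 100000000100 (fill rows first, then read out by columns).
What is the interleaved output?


Matrix:
  100000
  000100
Read columns: 100000010000

100000010000


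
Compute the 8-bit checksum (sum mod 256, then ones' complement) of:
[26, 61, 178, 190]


Sum = 455 mod 256 = 199
Complement = 56

56


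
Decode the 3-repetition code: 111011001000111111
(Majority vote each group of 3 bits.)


Groups: 111, 011, 001, 000, 111, 111
Majority votes: 110011

110011


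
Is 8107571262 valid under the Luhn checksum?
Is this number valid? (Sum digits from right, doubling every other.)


Luhn sum = 32
32 mod 10 = 2

Invalid (Luhn sum mod 10 = 2)


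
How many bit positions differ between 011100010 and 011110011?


XOR: 000010001
Count of 1s: 2

2


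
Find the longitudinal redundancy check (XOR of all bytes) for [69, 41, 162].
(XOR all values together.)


XOR chain: 69 ^ 41 ^ 162 = 206

206


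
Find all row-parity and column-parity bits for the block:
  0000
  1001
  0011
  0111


Row parities: 0001
Column parities: 1101

Row P: 0001, Col P: 1101, Corner: 1


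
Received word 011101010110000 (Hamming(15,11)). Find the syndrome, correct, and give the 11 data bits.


Syndrome = 10: error at position 10

Data: 10100010000 (corrected bit 10)


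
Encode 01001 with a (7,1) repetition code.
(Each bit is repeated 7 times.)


Each bit -> 7 copies

00000001111111000000000000001111111


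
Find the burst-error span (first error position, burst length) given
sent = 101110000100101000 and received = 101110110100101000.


XOR: 000000110000000000

Burst at position 6, length 2


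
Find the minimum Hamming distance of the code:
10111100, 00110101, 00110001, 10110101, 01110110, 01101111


Comparing all pairs, minimum distance: 1
Can detect 0 errors, correct 0 errors

1


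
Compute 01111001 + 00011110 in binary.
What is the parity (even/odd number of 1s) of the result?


01111001 = 121
00011110 = 30
Sum = 151 = 10010111
1s count = 5

odd parity (5 ones in 10010111)


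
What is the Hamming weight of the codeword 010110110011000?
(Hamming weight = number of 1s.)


Counting 1s in 010110110011000

7


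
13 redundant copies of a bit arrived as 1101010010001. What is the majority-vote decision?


Ones: 6 out of 13
Threshold: 7

0 (6/13 voted 1)


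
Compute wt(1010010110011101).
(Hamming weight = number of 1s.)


Counting 1s in 1010010110011101

9


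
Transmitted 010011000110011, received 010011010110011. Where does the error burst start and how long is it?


XOR: 000000010000000

Burst at position 7, length 1


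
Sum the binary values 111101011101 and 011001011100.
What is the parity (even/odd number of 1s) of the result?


111101011101 = 3933
011001011100 = 1628
Sum = 5561 = 1010110111001
1s count = 8

even parity (8 ones in 1010110111001)


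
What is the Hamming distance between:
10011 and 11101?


XOR: 01110
Count of 1s: 3

3


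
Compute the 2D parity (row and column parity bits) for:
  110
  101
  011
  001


Row parities: 0001
Column parities: 001

Row P: 0001, Col P: 001, Corner: 1


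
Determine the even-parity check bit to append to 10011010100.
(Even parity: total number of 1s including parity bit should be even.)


Number of 1s in data: 5
Parity bit: 1

1


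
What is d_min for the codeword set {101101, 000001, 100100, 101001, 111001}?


Comparing all pairs, minimum distance: 1
Can detect 0 errors, correct 0 errors

1


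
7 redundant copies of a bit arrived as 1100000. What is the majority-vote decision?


Ones: 2 out of 7
Threshold: 4

0 (2/7 voted 1)


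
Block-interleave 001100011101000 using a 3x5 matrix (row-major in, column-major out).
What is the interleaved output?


Matrix:
  00110
  00111
  01000
Read columns: 000001110110010

000001110110010


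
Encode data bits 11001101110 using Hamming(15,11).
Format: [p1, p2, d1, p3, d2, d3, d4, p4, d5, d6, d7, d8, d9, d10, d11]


Parity bits: p1=0, p2=1, p3=0, p4=1

011010011101110


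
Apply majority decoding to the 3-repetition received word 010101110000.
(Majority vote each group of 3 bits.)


Groups: 010, 101, 110, 000
Majority votes: 0110

0110


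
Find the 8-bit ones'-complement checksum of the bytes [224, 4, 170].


Sum = 398 mod 256 = 142
Complement = 113

113


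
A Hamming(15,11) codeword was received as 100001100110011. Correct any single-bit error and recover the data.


Syndrome = 0: no error detected

Data: 00110110011 (no errors)


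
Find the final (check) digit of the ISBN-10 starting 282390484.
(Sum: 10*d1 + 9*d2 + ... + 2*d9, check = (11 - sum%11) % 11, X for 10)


Weighted sum: 231
231 mod 11 = 0

Check digit: 0


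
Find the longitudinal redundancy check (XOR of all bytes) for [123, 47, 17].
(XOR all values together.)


XOR chain: 123 ^ 47 ^ 17 = 69

69


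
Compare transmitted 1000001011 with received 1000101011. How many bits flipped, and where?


XOR: 0000100000

1 error(s) at position(s): 4


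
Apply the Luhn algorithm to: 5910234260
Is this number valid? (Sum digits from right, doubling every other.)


Luhn sum = 32
32 mod 10 = 2

Invalid (Luhn sum mod 10 = 2)


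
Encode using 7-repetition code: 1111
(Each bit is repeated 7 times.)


Each bit -> 7 copies

1111111111111111111111111111


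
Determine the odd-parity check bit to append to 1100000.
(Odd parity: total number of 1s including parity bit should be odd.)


Number of 1s in data: 2
Parity bit: 1

1


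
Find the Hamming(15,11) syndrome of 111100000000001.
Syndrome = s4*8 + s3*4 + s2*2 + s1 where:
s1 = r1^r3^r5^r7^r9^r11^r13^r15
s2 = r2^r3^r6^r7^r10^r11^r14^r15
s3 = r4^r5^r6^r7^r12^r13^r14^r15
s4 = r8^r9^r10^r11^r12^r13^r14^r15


s1=1, s2=1, s3=0, s4=1

Syndrome = 11 (error at position 11)


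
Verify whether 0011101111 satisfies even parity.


Number of 1s: 7

No, parity error (7 ones)


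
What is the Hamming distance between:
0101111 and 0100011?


XOR: 0001100
Count of 1s: 2

2


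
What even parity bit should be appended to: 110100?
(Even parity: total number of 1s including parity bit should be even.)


Number of 1s in data: 3
Parity bit: 1

1


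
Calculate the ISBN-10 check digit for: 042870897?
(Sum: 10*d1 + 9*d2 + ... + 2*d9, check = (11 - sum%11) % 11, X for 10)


Weighted sum: 223
223 mod 11 = 3

Check digit: 8


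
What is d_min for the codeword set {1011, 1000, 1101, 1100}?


Comparing all pairs, minimum distance: 1
Can detect 0 errors, correct 0 errors

1


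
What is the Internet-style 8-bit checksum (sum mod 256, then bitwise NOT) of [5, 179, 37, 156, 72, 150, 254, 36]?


Sum = 889 mod 256 = 121
Complement = 134

134


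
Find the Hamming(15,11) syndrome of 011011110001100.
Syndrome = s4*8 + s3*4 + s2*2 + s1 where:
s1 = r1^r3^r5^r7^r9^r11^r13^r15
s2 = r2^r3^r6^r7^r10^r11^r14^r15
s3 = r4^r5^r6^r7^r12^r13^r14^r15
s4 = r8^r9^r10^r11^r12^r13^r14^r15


s1=0, s2=0, s3=1, s4=1

Syndrome = 12 (error at position 12)


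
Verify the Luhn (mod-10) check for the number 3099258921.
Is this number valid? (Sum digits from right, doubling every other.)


Luhn sum = 54
54 mod 10 = 4

Invalid (Luhn sum mod 10 = 4)


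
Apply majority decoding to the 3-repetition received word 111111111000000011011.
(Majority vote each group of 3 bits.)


Groups: 111, 111, 111, 000, 000, 011, 011
Majority votes: 1110011

1110011


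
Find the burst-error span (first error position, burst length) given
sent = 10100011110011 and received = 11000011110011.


XOR: 01100000000000

Burst at position 1, length 2


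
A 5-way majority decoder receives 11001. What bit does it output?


Ones: 3 out of 5
Threshold: 3

1 (3/5 voted 1)


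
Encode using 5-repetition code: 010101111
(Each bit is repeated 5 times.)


Each bit -> 5 copies

000001111100000111110000011111111111111111111


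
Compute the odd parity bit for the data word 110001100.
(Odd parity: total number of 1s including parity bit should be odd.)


Number of 1s in data: 4
Parity bit: 1

1


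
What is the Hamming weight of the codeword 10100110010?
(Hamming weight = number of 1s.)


Counting 1s in 10100110010

5


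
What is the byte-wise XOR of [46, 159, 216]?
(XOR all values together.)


XOR chain: 46 ^ 159 ^ 216 = 105

105


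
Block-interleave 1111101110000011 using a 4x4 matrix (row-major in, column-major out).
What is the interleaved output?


Matrix:
  1111
  1011
  1000
  0011
Read columns: 1110100011011101

1110100011011101


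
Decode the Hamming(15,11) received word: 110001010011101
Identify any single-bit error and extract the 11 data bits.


Syndrome = 8: error at position 8

Data: 00100011101 (corrected bit 8)


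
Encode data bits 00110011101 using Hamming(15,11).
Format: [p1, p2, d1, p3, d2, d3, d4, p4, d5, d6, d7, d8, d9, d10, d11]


Parity bits: p1=0, p2=0, p3=1, p4=0

000101100011101


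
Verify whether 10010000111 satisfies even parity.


Number of 1s: 5

No, parity error (5 ones)


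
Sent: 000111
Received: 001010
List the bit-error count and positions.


XOR: 001101

3 error(s) at position(s): 2, 3, 5


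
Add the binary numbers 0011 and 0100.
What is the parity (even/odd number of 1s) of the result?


0011 = 3
0100 = 4
Sum = 7 = 111
1s count = 3

odd parity (3 ones in 111)


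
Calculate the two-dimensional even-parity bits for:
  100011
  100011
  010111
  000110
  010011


Row parities: 11001
Column parities: 000010

Row P: 11001, Col P: 000010, Corner: 1


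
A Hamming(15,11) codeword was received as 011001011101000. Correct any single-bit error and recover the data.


Syndrome = 0: no error detected

Data: 10101101000 (no errors)


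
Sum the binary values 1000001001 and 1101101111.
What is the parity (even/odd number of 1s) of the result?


1000001001 = 521
1101101111 = 879
Sum = 1400 = 10101111000
1s count = 6

even parity (6 ones in 10101111000)


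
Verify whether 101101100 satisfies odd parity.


Number of 1s: 5

Yes, parity is correct (5 ones)


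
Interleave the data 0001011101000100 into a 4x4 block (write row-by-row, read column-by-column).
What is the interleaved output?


Matrix:
  0001
  0111
  0100
  0100
Read columns: 0000011101001100

0000011101001100


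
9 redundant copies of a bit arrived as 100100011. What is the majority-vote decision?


Ones: 4 out of 9
Threshold: 5

0 (4/9 voted 1)


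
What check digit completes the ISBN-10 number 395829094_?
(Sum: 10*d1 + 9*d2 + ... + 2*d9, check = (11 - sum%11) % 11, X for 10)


Weighted sum: 299
299 mod 11 = 2

Check digit: 9


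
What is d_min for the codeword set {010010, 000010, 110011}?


Comparing all pairs, minimum distance: 1
Can detect 0 errors, correct 0 errors

1


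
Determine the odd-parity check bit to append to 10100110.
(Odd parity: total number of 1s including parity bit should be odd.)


Number of 1s in data: 4
Parity bit: 1

1


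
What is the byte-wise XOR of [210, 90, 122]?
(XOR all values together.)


XOR chain: 210 ^ 90 ^ 122 = 242

242


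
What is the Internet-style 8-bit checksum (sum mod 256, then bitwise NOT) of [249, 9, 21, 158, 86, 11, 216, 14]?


Sum = 764 mod 256 = 252
Complement = 3

3


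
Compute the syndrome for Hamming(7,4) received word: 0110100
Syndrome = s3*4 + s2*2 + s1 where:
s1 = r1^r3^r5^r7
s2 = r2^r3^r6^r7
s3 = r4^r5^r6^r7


s1=0, s2=0, s3=1

Syndrome = 4 (error at position 4)


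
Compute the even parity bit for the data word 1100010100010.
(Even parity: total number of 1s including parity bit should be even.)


Number of 1s in data: 5
Parity bit: 1

1


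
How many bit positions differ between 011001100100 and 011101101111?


XOR: 000100001011
Count of 1s: 4

4


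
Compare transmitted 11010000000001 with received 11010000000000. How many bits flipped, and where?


XOR: 00000000000001

1 error(s) at position(s): 13


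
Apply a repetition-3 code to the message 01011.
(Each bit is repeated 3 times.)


Each bit -> 3 copies

000111000111111


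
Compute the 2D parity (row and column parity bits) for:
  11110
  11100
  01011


Row parities: 011
Column parities: 01001

Row P: 011, Col P: 01001, Corner: 0


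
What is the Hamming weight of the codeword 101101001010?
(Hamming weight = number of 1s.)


Counting 1s in 101101001010

6


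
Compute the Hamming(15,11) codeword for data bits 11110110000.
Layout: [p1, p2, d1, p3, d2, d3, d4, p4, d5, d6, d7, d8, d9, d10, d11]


Parity bits: p1=0, p2=1, p3=1, p4=0

011111100110000


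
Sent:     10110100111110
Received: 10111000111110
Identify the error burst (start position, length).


XOR: 00001100000000

Burst at position 4, length 2


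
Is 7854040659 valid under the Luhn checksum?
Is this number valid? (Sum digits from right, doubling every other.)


Luhn sum = 38
38 mod 10 = 8

Invalid (Luhn sum mod 10 = 8)


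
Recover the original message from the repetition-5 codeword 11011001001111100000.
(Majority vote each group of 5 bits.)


Groups: 11011, 00100, 11111, 00000
Majority votes: 1010

1010


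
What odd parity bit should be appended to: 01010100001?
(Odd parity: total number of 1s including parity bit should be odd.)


Number of 1s in data: 4
Parity bit: 1

1


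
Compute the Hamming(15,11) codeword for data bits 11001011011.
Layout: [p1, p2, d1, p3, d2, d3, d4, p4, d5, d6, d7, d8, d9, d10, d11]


Parity bits: p1=1, p2=0, p3=0, p4=1

101010011011011


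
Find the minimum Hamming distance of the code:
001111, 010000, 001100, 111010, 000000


Comparing all pairs, minimum distance: 1
Can detect 0 errors, correct 0 errors

1


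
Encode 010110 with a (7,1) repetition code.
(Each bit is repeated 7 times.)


Each bit -> 7 copies

000000011111110000000111111111111110000000


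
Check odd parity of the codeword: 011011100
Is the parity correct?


Number of 1s: 5

Yes, parity is correct (5 ones)


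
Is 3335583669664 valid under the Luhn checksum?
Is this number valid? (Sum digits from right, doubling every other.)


Luhn sum = 59
59 mod 10 = 9

Invalid (Luhn sum mod 10 = 9)


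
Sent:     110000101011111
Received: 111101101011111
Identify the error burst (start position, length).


XOR: 001101000000000

Burst at position 2, length 4


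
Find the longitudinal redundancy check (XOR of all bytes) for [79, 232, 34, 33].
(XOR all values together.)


XOR chain: 79 ^ 232 ^ 34 ^ 33 = 164

164


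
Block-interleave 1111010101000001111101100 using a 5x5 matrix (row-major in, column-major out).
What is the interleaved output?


Matrix:
  11110
  10101
  00000
  11111
  01100
Read columns: 1101010011110111001001010

1101010011110111001001010


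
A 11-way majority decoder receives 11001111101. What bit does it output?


Ones: 8 out of 11
Threshold: 6

1 (8/11 voted 1)


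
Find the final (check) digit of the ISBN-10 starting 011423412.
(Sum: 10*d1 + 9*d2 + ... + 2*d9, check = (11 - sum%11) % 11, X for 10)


Weighted sum: 95
95 mod 11 = 7

Check digit: 4


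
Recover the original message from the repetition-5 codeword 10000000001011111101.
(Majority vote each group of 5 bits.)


Groups: 10000, 00000, 10111, 11101
Majority votes: 0011

0011


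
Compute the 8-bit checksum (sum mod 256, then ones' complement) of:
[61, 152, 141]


Sum = 354 mod 256 = 98
Complement = 157

157


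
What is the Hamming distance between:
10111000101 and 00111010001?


XOR: 10000010100
Count of 1s: 3

3


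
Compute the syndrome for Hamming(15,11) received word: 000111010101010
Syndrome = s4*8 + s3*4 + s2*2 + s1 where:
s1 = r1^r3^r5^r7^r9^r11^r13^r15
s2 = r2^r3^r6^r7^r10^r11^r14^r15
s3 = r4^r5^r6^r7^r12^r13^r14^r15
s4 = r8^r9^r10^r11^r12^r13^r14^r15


s1=1, s2=1, s3=1, s4=0

Syndrome = 7 (error at position 7)


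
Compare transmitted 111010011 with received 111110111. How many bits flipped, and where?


XOR: 000100100

2 error(s) at position(s): 3, 6


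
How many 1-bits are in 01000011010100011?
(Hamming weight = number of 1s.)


Counting 1s in 01000011010100011

7


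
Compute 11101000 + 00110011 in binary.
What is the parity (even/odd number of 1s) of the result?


11101000 = 232
00110011 = 51
Sum = 283 = 100011011
1s count = 5

odd parity (5 ones in 100011011)


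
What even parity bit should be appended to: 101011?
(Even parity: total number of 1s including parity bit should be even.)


Number of 1s in data: 4
Parity bit: 0

0


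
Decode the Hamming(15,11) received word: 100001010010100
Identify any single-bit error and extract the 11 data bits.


Syndrome = 9: error at position 9

Data: 00101010100 (corrected bit 9)


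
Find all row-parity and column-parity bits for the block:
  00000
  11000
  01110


Row parities: 001
Column parities: 10110

Row P: 001, Col P: 10110, Corner: 1


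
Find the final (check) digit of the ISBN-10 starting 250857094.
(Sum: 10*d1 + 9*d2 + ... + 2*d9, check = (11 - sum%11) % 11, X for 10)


Weighted sum: 221
221 mod 11 = 1

Check digit: X


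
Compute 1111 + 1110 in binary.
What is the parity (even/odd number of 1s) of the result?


1111 = 15
1110 = 14
Sum = 29 = 11101
1s count = 4

even parity (4 ones in 11101)


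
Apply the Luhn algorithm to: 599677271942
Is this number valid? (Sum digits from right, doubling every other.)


Luhn sum = 69
69 mod 10 = 9

Invalid (Luhn sum mod 10 = 9)


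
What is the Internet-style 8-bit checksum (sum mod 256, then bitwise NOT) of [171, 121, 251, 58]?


Sum = 601 mod 256 = 89
Complement = 166

166


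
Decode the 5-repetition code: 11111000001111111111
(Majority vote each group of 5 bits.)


Groups: 11111, 00000, 11111, 11111
Majority votes: 1011

1011


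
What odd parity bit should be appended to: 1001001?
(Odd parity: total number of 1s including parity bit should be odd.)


Number of 1s in data: 3
Parity bit: 0

0


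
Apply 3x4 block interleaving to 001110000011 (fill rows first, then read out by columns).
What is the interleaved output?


Matrix:
  0011
  1000
  0011
Read columns: 010000101101

010000101101
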